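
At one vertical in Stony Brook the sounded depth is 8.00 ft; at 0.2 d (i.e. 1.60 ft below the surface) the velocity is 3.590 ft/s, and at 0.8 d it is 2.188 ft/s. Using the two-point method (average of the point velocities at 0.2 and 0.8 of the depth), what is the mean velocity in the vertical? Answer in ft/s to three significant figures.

2.89 ft/s

v̄ = (3.590 + 2.188) / 2 = 2.889 ft/s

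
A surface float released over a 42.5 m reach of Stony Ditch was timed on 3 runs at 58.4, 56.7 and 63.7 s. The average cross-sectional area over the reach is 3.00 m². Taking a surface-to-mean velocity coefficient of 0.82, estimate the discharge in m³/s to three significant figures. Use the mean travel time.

t̄ = (58.4 + 56.7 + 63.7) / 3 = 59.6 s
v_surface = L / t̄ = 42.5 / 59.6 = 0.7131 m/s
v_mean = 0.82 × 0.7131 = 0.5847 m/s
Q = A × v_mean = 3.00 × 0.5847 = 1.754 m³/s

1.75 m³/s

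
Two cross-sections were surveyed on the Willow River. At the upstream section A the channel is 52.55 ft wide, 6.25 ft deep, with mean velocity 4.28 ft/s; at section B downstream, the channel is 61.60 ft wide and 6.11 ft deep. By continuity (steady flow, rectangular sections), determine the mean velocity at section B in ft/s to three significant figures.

3.73 ft/s

Q = A₁V₁ = (52.55×6.25) × 4.28 = 1406 ft³/s
A₂ = 61.60 × 6.11 = 376.4 ft²
V₂ = Q/A₂ = 1406/376.4 = 3.735 ft/s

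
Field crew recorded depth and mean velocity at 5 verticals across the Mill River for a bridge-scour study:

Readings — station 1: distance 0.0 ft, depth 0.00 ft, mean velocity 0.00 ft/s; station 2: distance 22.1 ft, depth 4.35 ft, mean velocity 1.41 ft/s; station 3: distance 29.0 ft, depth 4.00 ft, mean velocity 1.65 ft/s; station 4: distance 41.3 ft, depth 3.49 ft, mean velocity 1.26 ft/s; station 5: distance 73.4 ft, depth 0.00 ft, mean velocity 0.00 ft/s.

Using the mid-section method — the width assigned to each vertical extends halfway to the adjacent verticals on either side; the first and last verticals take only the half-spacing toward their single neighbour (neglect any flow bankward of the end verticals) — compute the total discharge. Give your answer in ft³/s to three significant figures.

w_2 = (29.0 − 0.0)/2 = 14.5 ft; q_2 = 1.41 × 4.35 × 14.5 = 88.94 ft³/s
w_3 = (41.3 − 22.1)/2 = 9.6 ft; q_3 = 1.65 × 4.00 × 9.6 = 63.36 ft³/s
w_4 = (73.4 − 29.0)/2 = 22.2 ft; q_4 = 1.26 × 3.49 × 22.2 = 97.62 ft³/s
Stations 1, 5 contribute zero (depth or velocity is 0).
Q = Σ qᵢ = 249.9 ft³/s

250 ft³/s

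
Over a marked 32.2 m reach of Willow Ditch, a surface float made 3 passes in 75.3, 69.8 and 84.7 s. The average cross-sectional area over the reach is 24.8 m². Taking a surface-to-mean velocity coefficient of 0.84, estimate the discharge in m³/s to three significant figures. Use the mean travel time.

t̄ = (75.3 + 69.8 + 84.7) / 3 = 76.6 s
v_surface = L / t̄ = 32.2 / 76.6 = 0.4204 m/s
v_mean = 0.84 × 0.4204 = 0.3531 m/s
Q = A × v_mean = 24.8 × 0.3531 = 8.757 m³/s

8.76 m³/s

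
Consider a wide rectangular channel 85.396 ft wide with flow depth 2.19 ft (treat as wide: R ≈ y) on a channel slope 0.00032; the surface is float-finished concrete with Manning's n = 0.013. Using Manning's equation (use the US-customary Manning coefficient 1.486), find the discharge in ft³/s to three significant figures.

A = b·y = 85.396 × 2.19 = 187.0 ft²
Wide channel: R ≈ y = 2.19 ft
Q = (1.486/n)·A·R^(2/3)·S^(1/2) = (1.486/0.013) × 187.0 × 2.190^(2/3) × 0.00032^(1/2) = 644.9 ft³/s

645 ft³/s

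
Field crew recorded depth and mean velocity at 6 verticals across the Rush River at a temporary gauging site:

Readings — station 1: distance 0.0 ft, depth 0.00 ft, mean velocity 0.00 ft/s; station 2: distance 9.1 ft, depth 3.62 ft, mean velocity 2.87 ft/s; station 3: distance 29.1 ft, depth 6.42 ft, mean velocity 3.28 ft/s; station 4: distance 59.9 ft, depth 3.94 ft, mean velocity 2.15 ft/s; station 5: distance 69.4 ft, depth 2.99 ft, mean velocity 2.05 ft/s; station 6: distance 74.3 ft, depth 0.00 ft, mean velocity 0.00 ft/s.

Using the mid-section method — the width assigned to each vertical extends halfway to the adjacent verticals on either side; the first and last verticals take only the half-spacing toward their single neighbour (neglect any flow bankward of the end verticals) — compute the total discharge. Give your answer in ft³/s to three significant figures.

901 ft³/s

w_2 = (29.1 − 0.0)/2 = 14.55 ft; q_2 = 2.87 × 3.62 × 14.55 = 151.2 ft³/s
w_3 = (59.9 − 9.1)/2 = 25.4 ft; q_3 = 3.28 × 6.42 × 25.4 = 534.9 ft³/s
w_4 = (69.4 − 29.1)/2 = 20.15 ft; q_4 = 2.15 × 3.94 × 20.15 = 170.7 ft³/s
w_5 = (74.3 − 59.9)/2 = 7.2 ft; q_5 = 2.05 × 2.99 × 7.2 = 44.13 ft³/s
Stations 1, 6 contribute zero (depth or velocity is 0).
Q = Σ qᵢ = 900.9 ft³/s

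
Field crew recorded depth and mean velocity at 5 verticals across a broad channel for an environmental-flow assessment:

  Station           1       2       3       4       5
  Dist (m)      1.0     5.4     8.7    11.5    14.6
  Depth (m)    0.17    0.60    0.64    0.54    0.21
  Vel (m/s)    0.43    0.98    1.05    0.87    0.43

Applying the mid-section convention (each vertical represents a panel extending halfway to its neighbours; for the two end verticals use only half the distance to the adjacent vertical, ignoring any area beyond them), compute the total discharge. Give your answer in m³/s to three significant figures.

6.00 m³/s

w_1 = (5.4 − 1.0)/2 = 2.2 m; q_1 = 0.43 × 0.17 × 2.2 = 0.1608 m³/s
w_2 = (8.7 − 1.0)/2 = 3.85 m; q_2 = 0.98 × 0.60 × 3.85 = 2.264 m³/s
w_3 = (11.5 − 5.4)/2 = 3.05 m; q_3 = 1.05 × 0.64 × 3.05 = 2.050 m³/s
w_4 = (14.6 − 8.7)/2 = 2.95 m; q_4 = 0.87 × 0.54 × 2.95 = 1.386 m³/s
w_5 = (14.6 − 11.5)/2 = 1.55 m; q_5 = 0.43 × 0.21 × 1.55 = 0.1400 m³/s
Q = Σ qᵢ = 6.000 m³/s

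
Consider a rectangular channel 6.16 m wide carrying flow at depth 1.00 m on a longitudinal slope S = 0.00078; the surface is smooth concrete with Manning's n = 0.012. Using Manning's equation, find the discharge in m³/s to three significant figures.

11.9 m³/s

A = b·y = 6.16 × 1.00 = 6.160 m²
P = b + 2y = 6.16 + 2×1.00 = 8.160 m
R = A/P = 6.160/8.160 = 0.7549 m
Q = (1/n)·A·R^(2/3)·S^(1/2) = (1/0.012) × 6.160 × 0.7549^(2/3) × 0.00078^(1/2) = 11.89 m³/s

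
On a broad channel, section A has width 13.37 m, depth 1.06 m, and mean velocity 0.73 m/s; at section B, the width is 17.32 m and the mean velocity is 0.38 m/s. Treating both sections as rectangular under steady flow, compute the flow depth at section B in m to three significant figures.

Q = A₁V₁ = (13.37×1.06) × 0.73 = 10.35 m³/s
d₂ = Q/(b₂ V₂) = 10.35/(17.32×0.38) = 1.572 m

1.57 m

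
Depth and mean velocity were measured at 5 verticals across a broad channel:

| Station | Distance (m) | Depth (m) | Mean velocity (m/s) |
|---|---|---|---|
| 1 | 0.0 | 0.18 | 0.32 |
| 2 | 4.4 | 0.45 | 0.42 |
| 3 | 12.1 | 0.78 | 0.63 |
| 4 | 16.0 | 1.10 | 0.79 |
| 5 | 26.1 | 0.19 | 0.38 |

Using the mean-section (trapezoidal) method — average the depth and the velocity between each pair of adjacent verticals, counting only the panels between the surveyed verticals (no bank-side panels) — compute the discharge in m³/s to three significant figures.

Panel 1-2: Δb = 4.4 m, d̄ = (0.18+0.45)/2 = 0.315, v̄ = (0.32+0.42)/2 = 0.37 → q = 4.4×0.315×0.37 = 0.5128 m³/s
Panel 2-3: Δb = 7.7 m, d̄ = (0.45+0.78)/2 = 0.615, v̄ = (0.42+0.63)/2 = 0.525 → q = 7.7×0.615×0.525 = 2.486 m³/s
Panel 3-4: Δb = 3.9 m, d̄ = (0.78+1.10)/2 = 0.94, v̄ = (0.63+0.79)/2 = 0.71 → q = 3.9×0.94×0.71 = 2.603 m³/s
Panel 4-5: Δb = 10.1 m, d̄ = (1.10+0.19)/2 = 0.645, v̄ = (0.79+0.38)/2 = 0.585 → q = 10.1×0.645×0.585 = 3.811 m³/s
Q = Σ q = 9.413 m³/s

9.41 m³/s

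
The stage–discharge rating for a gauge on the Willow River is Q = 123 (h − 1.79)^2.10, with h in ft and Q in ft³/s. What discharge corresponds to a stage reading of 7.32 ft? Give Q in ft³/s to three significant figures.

4460 ft³/s

Q = 123 × (7.32 − 1.79)^2.10 = 123 × 5.53^2.10 = 4463 ft³/s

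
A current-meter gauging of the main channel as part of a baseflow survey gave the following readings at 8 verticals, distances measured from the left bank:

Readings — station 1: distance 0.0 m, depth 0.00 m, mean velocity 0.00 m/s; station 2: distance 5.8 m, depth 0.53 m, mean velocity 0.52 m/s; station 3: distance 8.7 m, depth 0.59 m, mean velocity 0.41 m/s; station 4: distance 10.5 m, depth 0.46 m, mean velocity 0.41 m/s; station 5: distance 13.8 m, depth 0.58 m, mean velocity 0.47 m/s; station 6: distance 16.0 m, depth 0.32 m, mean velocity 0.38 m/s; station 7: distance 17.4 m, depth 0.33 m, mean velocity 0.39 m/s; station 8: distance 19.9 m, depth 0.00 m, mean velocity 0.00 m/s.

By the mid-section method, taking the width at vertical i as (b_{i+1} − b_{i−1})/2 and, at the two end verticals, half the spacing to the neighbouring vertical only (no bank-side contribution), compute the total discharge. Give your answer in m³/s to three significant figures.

3.47 m³/s

w_2 = (8.7 − 0.0)/2 = 4.35 m; q_2 = 0.52 × 0.53 × 4.35 = 1.199 m³/s
w_3 = (10.5 − 5.8)/2 = 2.35 m; q_3 = 0.41 × 0.59 × 2.35 = 0.5685 m³/s
w_4 = (13.8 − 8.7)/2 = 2.55 m; q_4 = 0.41 × 0.46 × 2.55 = 0.4809 m³/s
w_5 = (16.0 − 10.5)/2 = 2.75 m; q_5 = 0.47 × 0.58 × 2.75 = 0.7497 m³/s
w_6 = (17.4 − 13.8)/2 = 1.8 m; q_6 = 0.38 × 0.32 × 1.8 = 0.2189 m³/s
w_7 = (19.9 − 16.0)/2 = 1.95 m; q_7 = 0.39 × 0.33 × 1.95 = 0.2510 m³/s
Stations 1, 8 contribute zero (depth or velocity is 0).
Q = Σ qᵢ = 3.468 m³/s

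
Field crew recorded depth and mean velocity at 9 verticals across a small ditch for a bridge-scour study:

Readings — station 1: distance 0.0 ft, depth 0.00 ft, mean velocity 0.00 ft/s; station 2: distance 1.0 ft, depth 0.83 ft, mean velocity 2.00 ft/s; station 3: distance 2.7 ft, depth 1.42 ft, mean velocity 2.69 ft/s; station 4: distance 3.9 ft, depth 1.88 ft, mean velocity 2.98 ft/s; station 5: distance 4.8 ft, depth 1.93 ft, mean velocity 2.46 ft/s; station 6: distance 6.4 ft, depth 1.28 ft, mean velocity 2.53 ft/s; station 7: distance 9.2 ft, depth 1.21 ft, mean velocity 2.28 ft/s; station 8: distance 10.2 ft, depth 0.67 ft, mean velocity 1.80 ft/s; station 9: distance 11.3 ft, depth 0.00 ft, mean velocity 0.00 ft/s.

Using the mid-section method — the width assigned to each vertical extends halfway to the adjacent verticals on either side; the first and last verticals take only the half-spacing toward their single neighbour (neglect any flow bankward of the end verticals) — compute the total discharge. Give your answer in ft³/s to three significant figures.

33.2 ft³/s

w_2 = (2.7 − 0.0)/2 = 1.35 ft; q_2 = 2.00 × 0.83 × 1.35 = 2.241 ft³/s
w_3 = (3.9 − 1.0)/2 = 1.45 ft; q_3 = 2.69 × 1.42 × 1.45 = 5.539 ft³/s
w_4 = (4.8 − 2.7)/2 = 1.05 ft; q_4 = 2.98 × 1.88 × 1.05 = 5.883 ft³/s
w_5 = (6.4 − 3.9)/2 = 1.25 ft; q_5 = 2.46 × 1.93 × 1.25 = 5.935 ft³/s
w_6 = (9.2 − 4.8)/2 = 2.2 ft; q_6 = 2.53 × 1.28 × 2.2 = 7.124 ft³/s
w_7 = (10.2 − 6.4)/2 = 1.9 ft; q_7 = 2.28 × 1.21 × 1.9 = 5.242 ft³/s
w_8 = (11.3 − 9.2)/2 = 1.05 ft; q_8 = 1.80 × 0.67 × 1.05 = 1.266 ft³/s
Stations 1, 9 contribute zero (depth or velocity is 0).
Q = Σ qᵢ = 33.23 ft³/s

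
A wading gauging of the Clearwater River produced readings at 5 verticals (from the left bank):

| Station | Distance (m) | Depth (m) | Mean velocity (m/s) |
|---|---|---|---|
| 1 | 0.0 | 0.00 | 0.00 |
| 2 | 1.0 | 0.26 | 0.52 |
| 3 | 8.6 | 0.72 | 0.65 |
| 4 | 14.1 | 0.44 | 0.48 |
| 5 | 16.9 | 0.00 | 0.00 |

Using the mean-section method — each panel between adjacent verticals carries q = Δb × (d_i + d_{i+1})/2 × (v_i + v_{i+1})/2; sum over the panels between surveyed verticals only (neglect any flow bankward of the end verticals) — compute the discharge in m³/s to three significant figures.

4.16 m³/s

Panel 1-2: Δb = 1 m, d̄ = (0.00+0.26)/2 = 0.13, v̄ = (0.00+0.52)/2 = 0.26 → q = 1×0.13×0.26 = 0.03380 m³/s
Panel 2-3: Δb = 7.6 m, d̄ = (0.26+0.72)/2 = 0.49, v̄ = (0.52+0.65)/2 = 0.585 → q = 7.6×0.49×0.585 = 2.179 m³/s
Panel 3-4: Δb = 5.5 m, d̄ = (0.72+0.44)/2 = 0.58, v̄ = (0.65+0.48)/2 = 0.565 → q = 5.5×0.58×0.565 = 1.802 m³/s
Panel 4-5: Δb = 2.8 m, d̄ = (0.44+0.00)/2 = 0.22, v̄ = (0.48+0.00)/2 = 0.24 → q = 2.8×0.22×0.24 = 0.1478 m³/s
Q = Σ q = 4.163 m³/s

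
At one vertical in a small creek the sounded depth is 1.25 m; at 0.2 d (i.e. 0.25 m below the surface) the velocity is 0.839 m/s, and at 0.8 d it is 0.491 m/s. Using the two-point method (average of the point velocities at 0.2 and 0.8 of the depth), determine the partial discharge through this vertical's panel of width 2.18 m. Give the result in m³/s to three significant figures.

1.81 m³/s

v̄ = (0.839 + 0.491) / 2 = 0.6650 m/s
q = v̄ × d × w = 0.6650 × 1.25 × 2.18 = 1.812 m³/s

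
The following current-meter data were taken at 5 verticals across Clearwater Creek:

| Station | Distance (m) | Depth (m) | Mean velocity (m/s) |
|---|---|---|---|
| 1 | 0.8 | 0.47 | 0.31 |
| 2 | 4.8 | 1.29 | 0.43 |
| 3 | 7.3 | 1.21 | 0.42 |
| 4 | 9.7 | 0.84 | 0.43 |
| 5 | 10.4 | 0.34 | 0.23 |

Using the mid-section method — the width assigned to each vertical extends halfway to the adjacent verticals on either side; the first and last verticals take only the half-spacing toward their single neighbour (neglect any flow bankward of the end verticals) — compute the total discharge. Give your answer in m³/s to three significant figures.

w_1 = (4.8 − 0.8)/2 = 2 m; q_1 = 0.31 × 0.47 × 2 = 0.2914 m³/s
w_2 = (7.3 − 0.8)/2 = 3.25 m; q_2 = 0.43 × 1.29 × 3.25 = 1.803 m³/s
w_3 = (9.7 − 4.8)/2 = 2.45 m; q_3 = 0.42 × 1.21 × 2.45 = 1.245 m³/s
w_4 = (10.4 − 7.3)/2 = 1.55 m; q_4 = 0.43 × 0.84 × 1.55 = 0.5599 m³/s
w_5 = (10.4 − 9.7)/2 = 0.35 m; q_5 = 0.23 × 0.34 × 0.35 = 0.02737 m³/s
Q = Σ qᵢ = 3.926 m³/s

3.93 m³/s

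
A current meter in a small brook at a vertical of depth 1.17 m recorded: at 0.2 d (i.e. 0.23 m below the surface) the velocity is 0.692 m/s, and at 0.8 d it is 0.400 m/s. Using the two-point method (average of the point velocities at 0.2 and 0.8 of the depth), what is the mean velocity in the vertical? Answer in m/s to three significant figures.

0.546 m/s

v̄ = (0.692 + 0.400) / 2 = 0.5460 m/s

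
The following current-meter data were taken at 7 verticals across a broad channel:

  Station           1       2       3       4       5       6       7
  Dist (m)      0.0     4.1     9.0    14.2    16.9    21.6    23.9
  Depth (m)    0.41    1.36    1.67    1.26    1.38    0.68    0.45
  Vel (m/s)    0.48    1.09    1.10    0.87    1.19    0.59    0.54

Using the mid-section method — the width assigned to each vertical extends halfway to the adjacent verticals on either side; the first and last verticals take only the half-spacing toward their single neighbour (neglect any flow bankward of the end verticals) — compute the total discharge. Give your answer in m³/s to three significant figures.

28.4 m³/s

w_1 = (4.1 − 0.0)/2 = 2.05 m; q_1 = 0.48 × 0.41 × 2.05 = 0.4034 m³/s
w_2 = (9.0 − 0.0)/2 = 4.5 m; q_2 = 1.09 × 1.36 × 4.5 = 6.671 m³/s
w_3 = (14.2 − 4.1)/2 = 5.05 m; q_3 = 1.10 × 1.67 × 5.05 = 9.277 m³/s
w_4 = (16.9 − 9.0)/2 = 3.95 m; q_4 = 0.87 × 1.26 × 3.95 = 4.330 m³/s
w_5 = (21.6 − 14.2)/2 = 3.7 m; q_5 = 1.19 × 1.38 × 3.7 = 6.076 m³/s
w_6 = (23.9 − 16.9)/2 = 3.5 m; q_6 = 0.59 × 0.68 × 3.5 = 1.404 m³/s
w_7 = (23.9 − 21.6)/2 = 1.15 m; q_7 = 0.54 × 0.45 × 1.15 = 0.2795 m³/s
Q = Σ qᵢ = 28.44 m³/s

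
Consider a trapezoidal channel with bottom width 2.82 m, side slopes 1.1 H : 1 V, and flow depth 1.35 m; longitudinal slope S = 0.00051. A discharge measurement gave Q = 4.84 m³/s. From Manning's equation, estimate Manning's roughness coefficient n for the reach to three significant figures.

0.0243

A = (b + z·y)·y = (2.82 + 1.1×1.35)×1.35 = 5.812 m²
P = b + 2y√(1+z²) = 2.82 + 2×1.35×√(1+1.1²) = 6.834 m
R = A/P = 5.812/6.834 = 0.8504 m
n = (1/Q)·A·R^(2/3)·S^(1/2) = (1/4.84) × 5.812 × 0.8976 × 0.02258 = 0.02434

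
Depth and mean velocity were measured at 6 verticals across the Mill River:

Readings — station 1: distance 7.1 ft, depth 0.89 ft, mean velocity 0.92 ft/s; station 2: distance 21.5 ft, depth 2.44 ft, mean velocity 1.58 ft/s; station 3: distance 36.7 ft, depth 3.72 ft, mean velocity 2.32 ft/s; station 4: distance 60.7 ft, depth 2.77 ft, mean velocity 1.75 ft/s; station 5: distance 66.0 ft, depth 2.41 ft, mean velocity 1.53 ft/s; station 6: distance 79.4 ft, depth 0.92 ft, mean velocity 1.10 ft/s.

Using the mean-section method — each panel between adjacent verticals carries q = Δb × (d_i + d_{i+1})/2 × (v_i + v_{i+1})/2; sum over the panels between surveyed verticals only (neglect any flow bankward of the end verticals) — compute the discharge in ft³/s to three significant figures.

Panel 1-2: Δb = 14.4 ft, d̄ = (0.89+2.44)/2 = 1.665, v̄ = (0.92+1.58)/2 = 1.25 → q = 14.4×1.665×1.25 = 29.97 ft³/s
Panel 2-3: Δb = 15.2 ft, d̄ = (2.44+3.72)/2 = 3.08, v̄ = (1.58+2.32)/2 = 1.95 → q = 15.2×3.08×1.95 = 91.29 ft³/s
Panel 3-4: Δb = 24 ft, d̄ = (3.72+2.77)/2 = 3.245, v̄ = (2.32+1.75)/2 = 2.035 → q = 24×3.245×2.035 = 158.5 ft³/s
Panel 4-5: Δb = 5.3 ft, d̄ = (2.77+2.41)/2 = 2.59, v̄ = (1.75+1.53)/2 = 1.64 → q = 5.3×2.59×1.64 = 22.51 ft³/s
Panel 5-6: Δb = 13.4 ft, d̄ = (2.41+0.92)/2 = 1.665, v̄ = (1.53+1.10)/2 = 1.315 → q = 13.4×1.665×1.315 = 29.34 ft³/s
Q = Σ q = 331.6 ft³/s

332 ft³/s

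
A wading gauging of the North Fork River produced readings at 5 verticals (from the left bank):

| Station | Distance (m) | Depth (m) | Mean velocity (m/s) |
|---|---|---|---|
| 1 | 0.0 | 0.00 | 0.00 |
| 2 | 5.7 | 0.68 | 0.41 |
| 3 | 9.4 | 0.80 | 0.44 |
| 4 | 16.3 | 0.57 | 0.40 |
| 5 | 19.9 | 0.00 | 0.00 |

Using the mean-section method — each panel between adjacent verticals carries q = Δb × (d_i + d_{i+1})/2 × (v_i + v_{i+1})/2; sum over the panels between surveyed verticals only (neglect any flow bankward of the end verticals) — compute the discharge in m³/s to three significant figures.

3.75 m³/s

Panel 1-2: Δb = 5.7 m, d̄ = (0.00+0.68)/2 = 0.34, v̄ = (0.00+0.41)/2 = 0.205 → q = 5.7×0.34×0.205 = 0.3973 m³/s
Panel 2-3: Δb = 3.7 m, d̄ = (0.68+0.80)/2 = 0.74, v̄ = (0.41+0.44)/2 = 0.425 → q = 3.7×0.74×0.425 = 1.164 m³/s
Panel 3-4: Δb = 6.9 m, d̄ = (0.80+0.57)/2 = 0.685, v̄ = (0.44+0.40)/2 = 0.42 → q = 6.9×0.685×0.42 = 1.985 m³/s
Panel 4-5: Δb = 3.6 m, d̄ = (0.57+0.00)/2 = 0.285, v̄ = (0.40+0.00)/2 = 0.2 → q = 3.6×0.285×0.2 = 0.2052 m³/s
Q = Σ q = 3.751 m³/s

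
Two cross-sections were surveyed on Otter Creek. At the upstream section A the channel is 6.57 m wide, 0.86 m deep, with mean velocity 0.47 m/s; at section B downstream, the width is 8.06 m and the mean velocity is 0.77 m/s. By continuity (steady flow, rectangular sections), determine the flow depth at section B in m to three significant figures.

0.428 m

Q = A₁V₁ = (6.57×0.86) × 0.47 = 2.656 m³/s
d₂ = Q/(b₂ V₂) = 2.656/(8.06×0.77) = 0.4279 m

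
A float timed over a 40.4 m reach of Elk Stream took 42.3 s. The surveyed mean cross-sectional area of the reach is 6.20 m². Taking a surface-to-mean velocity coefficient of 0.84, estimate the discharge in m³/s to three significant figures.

4.97 m³/s

v_surface = L / t̄ = 40.4 / 42.3 = 0.9551 m/s
v_mean = 0.84 × 0.9551 = 0.8023 m/s
Q = A × v_mean = 6.20 × 0.8023 = 4.974 m³/s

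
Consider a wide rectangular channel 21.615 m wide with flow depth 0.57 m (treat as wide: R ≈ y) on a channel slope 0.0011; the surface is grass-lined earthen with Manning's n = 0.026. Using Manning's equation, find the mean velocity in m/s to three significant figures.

0.877 m/s

A = b·y = 21.615 × 0.57 = 12.32 m²
Wide channel: R ≈ y = 0.57 m
Q = (1/n)·A·R^(2/3)·S^(1/2) = (1/0.026) × 12.32 × 0.5700^(2/3) × 0.0011^(1/2) = 10.80 m³/s
V = Q/A = 10.80/12.32 = 0.8769 m/s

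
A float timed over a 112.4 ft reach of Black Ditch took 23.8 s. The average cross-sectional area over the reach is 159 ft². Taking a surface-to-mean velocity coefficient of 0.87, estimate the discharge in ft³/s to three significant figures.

653 ft³/s

v_surface = L / t̄ = 112.4 / 23.8 = 4.723 ft/s
v_mean = 0.87 × 4.723 = 4.109 ft/s
Q = A × v_mean = 159 × 4.109 = 653.3 ft³/s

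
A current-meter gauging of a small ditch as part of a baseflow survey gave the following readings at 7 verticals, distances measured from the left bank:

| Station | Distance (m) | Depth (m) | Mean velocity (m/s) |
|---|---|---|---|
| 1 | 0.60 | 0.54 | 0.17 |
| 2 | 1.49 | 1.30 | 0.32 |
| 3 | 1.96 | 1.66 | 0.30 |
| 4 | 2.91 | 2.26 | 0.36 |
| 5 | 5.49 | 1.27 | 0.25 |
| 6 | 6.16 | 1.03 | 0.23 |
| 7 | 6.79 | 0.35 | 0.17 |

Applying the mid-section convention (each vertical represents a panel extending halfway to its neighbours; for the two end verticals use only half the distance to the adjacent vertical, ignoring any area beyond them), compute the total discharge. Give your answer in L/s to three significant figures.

w_1 = (1.49 − 0.60)/2 = 0.445 m; q_1 = 0.17 × 0.54 × 0.445 = 0.04085 m³/s
w_2 = (1.96 − 0.60)/2 = 0.68 m; q_2 = 0.32 × 1.30 × 0.68 = 0.2829 m³/s
w_3 = (2.91 − 1.49)/2 = 0.71 m; q_3 = 0.30 × 1.66 × 0.71 = 0.3536 m³/s
w_4 = (5.49 − 1.96)/2 = 1.765 m; q_4 = 0.36 × 2.26 × 1.765 = 1.436 m³/s
w_5 = (6.16 − 2.91)/2 = 1.625 m; q_5 = 0.25 × 1.27 × 1.625 = 0.5159 m³/s
w_6 = (6.79 − 5.49)/2 = 0.65 m; q_6 = 0.23 × 1.03 × 0.65 = 0.1540 m³/s
w_7 = (6.79 − 6.16)/2 = 0.315 m; q_7 = 0.17 × 0.35 × 0.315 = 0.01874 m³/s
Q = Σ qᵢ = 2.802 m³/s
= 2.802 × 1000 = 2802 L/s

2800 L/s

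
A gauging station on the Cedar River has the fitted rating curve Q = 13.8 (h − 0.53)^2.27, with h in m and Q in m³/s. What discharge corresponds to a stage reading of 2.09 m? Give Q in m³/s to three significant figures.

Q = 13.8 × (2.09 − 0.53)^2.27 = 13.8 × 1.56^2.27 = 37.87 m³/s

37.9 m³/s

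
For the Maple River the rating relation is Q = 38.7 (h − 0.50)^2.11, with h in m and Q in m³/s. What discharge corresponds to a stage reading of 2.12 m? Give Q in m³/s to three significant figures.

107 m³/s

Q = 38.7 × (2.12 − 0.50)^2.11 = 38.7 × 1.62^2.11 = 107.1 m³/s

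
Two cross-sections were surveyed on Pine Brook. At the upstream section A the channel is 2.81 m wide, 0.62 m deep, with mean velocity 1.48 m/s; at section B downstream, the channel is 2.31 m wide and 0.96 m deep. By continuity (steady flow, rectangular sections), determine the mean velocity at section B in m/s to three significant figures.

Q = A₁V₁ = (2.81×0.62) × 1.48 = 2.578 m³/s
A₂ = 2.31 × 0.96 = 2.218 m²
V₂ = Q/A₂ = 2.578/2.218 = 1.163 m/s

1.16 m/s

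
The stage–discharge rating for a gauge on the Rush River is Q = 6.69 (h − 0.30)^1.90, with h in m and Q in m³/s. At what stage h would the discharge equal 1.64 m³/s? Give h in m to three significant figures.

0.777 m

h − h₀ = (Q/C)^(1/b) = (1.64/6.69)^(1/1.90) = 0.4771 m
h = 0.30 + 0.4771 = 0.7771 m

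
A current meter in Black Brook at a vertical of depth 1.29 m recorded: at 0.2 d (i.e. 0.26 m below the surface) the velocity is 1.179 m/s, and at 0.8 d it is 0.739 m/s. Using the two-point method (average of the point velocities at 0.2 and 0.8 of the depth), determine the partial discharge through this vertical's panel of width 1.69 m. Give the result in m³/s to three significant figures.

2.09 m³/s

v̄ = (1.179 + 0.739) / 2 = 0.9590 m/s
q = v̄ × d × w = 0.9590 × 1.29 × 1.69 = 2.091 m³/s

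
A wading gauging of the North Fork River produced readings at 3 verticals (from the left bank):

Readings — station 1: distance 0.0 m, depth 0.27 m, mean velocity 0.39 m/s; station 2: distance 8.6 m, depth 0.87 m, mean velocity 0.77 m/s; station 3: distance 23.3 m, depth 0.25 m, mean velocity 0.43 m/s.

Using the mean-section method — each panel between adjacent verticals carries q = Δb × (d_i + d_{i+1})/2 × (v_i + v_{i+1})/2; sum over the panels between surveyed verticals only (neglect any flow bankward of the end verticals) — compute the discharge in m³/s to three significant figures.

7.78 m³/s

Panel 1-2: Δb = 8.6 m, d̄ = (0.27+0.87)/2 = 0.57, v̄ = (0.39+0.77)/2 = 0.58 → q = 8.6×0.57×0.58 = 2.843 m³/s
Panel 2-3: Δb = 14.7 m, d̄ = (0.87+0.25)/2 = 0.56, v̄ = (0.77+0.43)/2 = 0.6 → q = 14.7×0.56×0.6 = 4.939 m³/s
Q = Σ q = 7.782 m³/s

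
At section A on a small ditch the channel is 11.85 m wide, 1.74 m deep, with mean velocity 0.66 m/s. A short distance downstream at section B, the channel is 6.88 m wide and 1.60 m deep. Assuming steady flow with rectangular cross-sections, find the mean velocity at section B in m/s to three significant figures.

1.24 m/s

Q = A₁V₁ = (11.85×1.74) × 0.66 = 13.61 m³/s
A₂ = 6.88 × 1.60 = 11.01 m²
V₂ = Q/A₂ = 13.61/11.01 = 1.236 m/s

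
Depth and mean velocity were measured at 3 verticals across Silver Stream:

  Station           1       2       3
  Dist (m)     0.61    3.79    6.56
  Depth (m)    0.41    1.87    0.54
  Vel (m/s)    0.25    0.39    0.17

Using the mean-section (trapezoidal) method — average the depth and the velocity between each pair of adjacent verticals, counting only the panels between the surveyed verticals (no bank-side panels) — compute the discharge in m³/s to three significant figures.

Panel 1-2: Δb = 3.18 m, d̄ = (0.41+1.87)/2 = 1.14, v̄ = (0.25+0.39)/2 = 0.32 → q = 3.18×1.14×0.32 = 1.160 m³/s
Panel 2-3: Δb = 2.77 m, d̄ = (1.87+0.54)/2 = 1.205, v̄ = (0.39+0.17)/2 = 0.28 → q = 2.77×1.205×0.28 = 0.9346 m³/s
Q = Σ q = 2.095 m³/s

2.09 m³/s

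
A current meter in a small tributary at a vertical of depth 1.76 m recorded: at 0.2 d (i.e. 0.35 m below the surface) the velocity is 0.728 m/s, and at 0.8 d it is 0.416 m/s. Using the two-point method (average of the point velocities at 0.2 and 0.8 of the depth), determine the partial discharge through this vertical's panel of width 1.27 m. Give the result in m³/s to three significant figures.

1.28 m³/s

v̄ = (0.728 + 0.416) / 2 = 0.5720 m/s
q = v̄ × d × w = 0.5720 × 1.76 × 1.27 = 1.279 m³/s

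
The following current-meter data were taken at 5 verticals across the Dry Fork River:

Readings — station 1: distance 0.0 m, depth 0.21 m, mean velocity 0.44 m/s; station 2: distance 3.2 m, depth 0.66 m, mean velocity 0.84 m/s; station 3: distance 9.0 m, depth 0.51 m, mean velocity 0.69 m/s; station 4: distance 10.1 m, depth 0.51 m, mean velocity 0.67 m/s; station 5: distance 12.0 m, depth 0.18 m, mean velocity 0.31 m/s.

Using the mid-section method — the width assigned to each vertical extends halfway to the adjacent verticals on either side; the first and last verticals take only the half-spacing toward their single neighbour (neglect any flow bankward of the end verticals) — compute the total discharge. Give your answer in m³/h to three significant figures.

15900 m³/h

w_1 = (3.2 − 0.0)/2 = 1.6 m; q_1 = 0.44 × 0.21 × 1.6 = 0.1478 m³/s
w_2 = (9.0 − 0.0)/2 = 4.5 m; q_2 = 0.84 × 0.66 × 4.5 = 2.495 m³/s
w_3 = (10.1 − 3.2)/2 = 3.45 m; q_3 = 0.69 × 0.51 × 3.45 = 1.214 m³/s
w_4 = (12.0 − 9.0)/2 = 1.5 m; q_4 = 0.67 × 0.51 × 1.5 = 0.5126 m³/s
w_5 = (12.0 − 10.1)/2 = 0.95 m; q_5 = 0.31 × 0.18 × 0.95 = 0.05301 m³/s
Q = Σ qᵢ = 4.422 m³/s
= 4.422 × 3600 = 15920 m³/h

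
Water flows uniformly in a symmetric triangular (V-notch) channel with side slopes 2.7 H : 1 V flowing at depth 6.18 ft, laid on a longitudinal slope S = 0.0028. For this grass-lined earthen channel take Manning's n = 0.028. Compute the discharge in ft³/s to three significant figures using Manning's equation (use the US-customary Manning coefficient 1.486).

A = z·y² = 2.7×6.18² = 103.1 ft²
P = 2y√(1+z²) = 2×6.18×√(1+2.7²) = 35.59 ft
R = A/P = 103.1/35.59 = 2.898 ft
Q = (1.486/n)·A·R^(2/3)·S^(1/2) = (1.486/0.028) × 103.1 × 2.898^(2/3) × 0.0028^(1/2) = 588.6 ft³/s

589 ft³/s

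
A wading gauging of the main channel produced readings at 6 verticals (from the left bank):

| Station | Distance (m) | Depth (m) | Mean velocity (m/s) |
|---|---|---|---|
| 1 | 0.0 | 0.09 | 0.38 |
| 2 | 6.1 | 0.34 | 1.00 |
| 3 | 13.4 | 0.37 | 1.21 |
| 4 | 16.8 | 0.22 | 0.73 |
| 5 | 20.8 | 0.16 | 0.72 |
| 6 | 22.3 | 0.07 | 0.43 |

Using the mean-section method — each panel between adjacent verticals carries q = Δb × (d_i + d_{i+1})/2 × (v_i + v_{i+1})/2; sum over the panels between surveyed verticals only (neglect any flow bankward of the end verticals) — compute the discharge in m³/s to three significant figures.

Panel 1-2: Δb = 6.1 m, d̄ = (0.09+0.34)/2 = 0.215, v̄ = (0.38+1.00)/2 = 0.69 → q = 6.1×0.215×0.69 = 0.9049 m³/s
Panel 2-3: Δb = 7.3 m, d̄ = (0.34+0.37)/2 = 0.355, v̄ = (1.00+1.21)/2 = 1.105 → q = 7.3×0.355×1.105 = 2.864 m³/s
Panel 3-4: Δb = 3.4 m, d̄ = (0.37+0.22)/2 = 0.295, v̄ = (1.21+0.73)/2 = 0.97 → q = 3.4×0.295×0.97 = 0.9729 m³/s
Panel 4-5: Δb = 4 m, d̄ = (0.22+0.16)/2 = 0.19, v̄ = (0.73+0.72)/2 = 0.725 → q = 4×0.19×0.725 = 0.5510 m³/s
Panel 5-6: Δb = 1.5 m, d̄ = (0.16+0.07)/2 = 0.115, v̄ = (0.72+0.43)/2 = 0.575 → q = 1.5×0.115×0.575 = 0.09919 m³/s
Q = Σ q = 5.392 m³/s

5.39 m³/s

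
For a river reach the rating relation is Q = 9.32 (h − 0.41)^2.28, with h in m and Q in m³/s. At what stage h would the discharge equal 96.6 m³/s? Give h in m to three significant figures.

h − h₀ = (Q/C)^(1/b) = (96.6/9.32)^(1/2.28) = 2.789 m
h = 0.41 + 2.789 = 3.199 m

3.20 m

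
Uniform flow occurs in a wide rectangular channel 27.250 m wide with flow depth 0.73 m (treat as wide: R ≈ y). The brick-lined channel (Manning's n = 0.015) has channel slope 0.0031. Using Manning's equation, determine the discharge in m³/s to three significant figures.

59.9 m³/s

A = b·y = 27.250 × 0.73 = 19.89 m²
Wide channel: R ≈ y = 0.73 m
Q = (1/n)·A·R^(2/3)·S^(1/2) = (1/0.015) × 19.89 × 0.7300^(2/3) × 0.0031^(1/2) = 59.86 m³/s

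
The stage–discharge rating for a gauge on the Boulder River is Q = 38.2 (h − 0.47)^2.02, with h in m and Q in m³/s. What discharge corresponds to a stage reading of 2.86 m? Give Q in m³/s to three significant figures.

222 m³/s

Q = 38.2 × (2.86 − 0.47)^2.02 = 38.2 × 2.39^2.02 = 222.0 m³/s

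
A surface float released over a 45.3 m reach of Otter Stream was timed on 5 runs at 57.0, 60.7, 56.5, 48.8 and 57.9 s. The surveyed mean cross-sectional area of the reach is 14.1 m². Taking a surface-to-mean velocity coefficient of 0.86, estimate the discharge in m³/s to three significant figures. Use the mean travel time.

t̄ = (57.0 + 60.7 + 56.5 + 48.8 + 57.9) / 5 = 56.18 s
v_surface = L / t̄ = 45.3 / 56.18 = 0.8063 m/s
v_mean = 0.86 × 0.8063 = 0.6934 m/s
Q = A × v_mean = 14.1 × 0.6934 = 9.778 m³/s

9.78 m³/s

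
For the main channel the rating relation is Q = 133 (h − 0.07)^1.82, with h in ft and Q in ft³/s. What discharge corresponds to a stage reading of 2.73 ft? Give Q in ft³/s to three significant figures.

789 ft³/s

Q = 133 × (2.73 − 0.07)^1.82 = 133 × 2.66^1.82 = 789.1 ft³/s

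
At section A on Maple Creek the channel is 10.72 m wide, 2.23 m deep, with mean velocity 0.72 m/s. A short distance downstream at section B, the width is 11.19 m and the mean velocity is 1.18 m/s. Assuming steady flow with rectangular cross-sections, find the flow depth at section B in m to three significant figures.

1.30 m

Q = A₁V₁ = (10.72×2.23) × 0.72 = 17.21 m³/s
d₂ = Q/(b₂ V₂) = 17.21/(11.19×1.18) = 1.304 m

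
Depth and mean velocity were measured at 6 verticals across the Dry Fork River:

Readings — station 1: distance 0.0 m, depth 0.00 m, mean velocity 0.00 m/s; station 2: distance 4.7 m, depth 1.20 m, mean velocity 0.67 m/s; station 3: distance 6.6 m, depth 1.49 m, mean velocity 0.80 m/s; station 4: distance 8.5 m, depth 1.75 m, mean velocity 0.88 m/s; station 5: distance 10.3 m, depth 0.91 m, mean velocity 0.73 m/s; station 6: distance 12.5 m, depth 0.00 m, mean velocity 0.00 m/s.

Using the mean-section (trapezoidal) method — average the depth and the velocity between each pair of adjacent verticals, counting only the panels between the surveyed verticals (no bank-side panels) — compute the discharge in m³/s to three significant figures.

7.70 m³/s

Panel 1-2: Δb = 4.7 m, d̄ = (0.00+1.20)/2 = 0.6, v̄ = (0.00+0.67)/2 = 0.335 → q = 4.7×0.6×0.335 = 0.9447 m³/s
Panel 2-3: Δb = 1.9 m, d̄ = (1.20+1.49)/2 = 1.345, v̄ = (0.67+0.80)/2 = 0.735 → q = 1.9×1.345×0.735 = 1.878 m³/s
Panel 3-4: Δb = 1.9 m, d̄ = (1.49+1.75)/2 = 1.62, v̄ = (0.80+0.88)/2 = 0.84 → q = 1.9×1.62×0.84 = 2.586 m³/s
Panel 4-5: Δb = 1.8 m, d̄ = (1.75+0.91)/2 = 1.33, v̄ = (0.88+0.73)/2 = 0.805 → q = 1.8×1.33×0.805 = 1.927 m³/s
Panel 5-6: Δb = 2.2 m, d̄ = (0.91+0.00)/2 = 0.455, v̄ = (0.73+0.00)/2 = 0.365 → q = 2.2×0.455×0.365 = 0.3654 m³/s
Q = Σ q = 7.701 m³/s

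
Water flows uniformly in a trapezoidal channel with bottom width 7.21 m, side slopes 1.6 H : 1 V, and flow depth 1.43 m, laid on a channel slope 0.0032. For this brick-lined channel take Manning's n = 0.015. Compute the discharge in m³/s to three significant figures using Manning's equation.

53.8 m³/s

A = (b + z·y)·y = (7.21 + 1.6×1.43)×1.43 = 13.58 m²
P = b + 2y√(1+z²) = 7.21 + 2×1.43×√(1+1.6²) = 12.61 m
R = A/P = 13.58/12.61 = 1.077 m
Q = (1/n)·A·R^(2/3)·S^(1/2) = (1/0.015) × 13.58 × 1.077^(2/3) × 0.0032^(1/2) = 53.83 m³/s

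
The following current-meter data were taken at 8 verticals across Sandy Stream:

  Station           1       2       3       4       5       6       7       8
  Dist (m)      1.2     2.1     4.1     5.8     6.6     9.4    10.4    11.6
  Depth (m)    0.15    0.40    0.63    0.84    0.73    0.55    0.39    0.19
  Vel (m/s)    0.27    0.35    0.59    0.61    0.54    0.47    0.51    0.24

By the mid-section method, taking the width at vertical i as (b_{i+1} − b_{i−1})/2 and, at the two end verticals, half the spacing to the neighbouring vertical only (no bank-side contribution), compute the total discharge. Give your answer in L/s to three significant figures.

3000 L/s

w_1 = (2.1 − 1.2)/2 = 0.45 m; q_1 = 0.27 × 0.15 × 0.45 = 0.01823 m³/s
w_2 = (4.1 − 1.2)/2 = 1.45 m; q_2 = 0.35 × 0.40 × 1.45 = 0.2030 m³/s
w_3 = (5.8 − 2.1)/2 = 1.85 m; q_3 = 0.59 × 0.63 × 1.85 = 0.6876 m³/s
w_4 = (6.6 − 4.1)/2 = 1.25 m; q_4 = 0.61 × 0.84 × 1.25 = 0.6405 m³/s
w_5 = (9.4 − 5.8)/2 = 1.8 m; q_5 = 0.54 × 0.73 × 1.8 = 0.7096 m³/s
w_6 = (10.4 − 6.6)/2 = 1.9 m; q_6 = 0.47 × 0.55 × 1.9 = 0.4912 m³/s
w_7 = (11.6 − 9.4)/2 = 1.1 m; q_7 = 0.51 × 0.39 × 1.1 = 0.2188 m³/s
w_8 = (11.6 − 10.4)/2 = 0.6 m; q_8 = 0.24 × 0.19 × 0.6 = 0.02736 m³/s
Q = Σ qᵢ = 2.996 m³/s
= 2.996 × 1000 = 2996 L/s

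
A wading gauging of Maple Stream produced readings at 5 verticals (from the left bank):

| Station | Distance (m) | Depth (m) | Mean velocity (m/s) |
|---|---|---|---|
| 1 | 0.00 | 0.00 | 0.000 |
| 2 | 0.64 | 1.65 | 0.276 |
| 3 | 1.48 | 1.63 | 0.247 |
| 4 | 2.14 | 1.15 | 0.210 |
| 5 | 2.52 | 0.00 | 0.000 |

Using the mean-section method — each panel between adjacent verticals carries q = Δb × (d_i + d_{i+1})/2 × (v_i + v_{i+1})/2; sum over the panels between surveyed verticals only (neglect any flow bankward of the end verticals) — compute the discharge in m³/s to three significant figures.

0.666 m³/s

Panel 1-2: Δb = 0.64 m, d̄ = (0.00+1.65)/2 = 0.825, v̄ = (0.000+0.276)/2 = 0.138 → q = 0.64×0.825×0.138 = 0.07286 m³/s
Panel 2-3: Δb = 0.84 m, d̄ = (1.65+1.63)/2 = 1.64, v̄ = (0.276+0.247)/2 = 0.2615 → q = 0.84×1.64×0.2615 = 0.3602 m³/s
Panel 3-4: Δb = 0.66 m, d̄ = (1.63+1.15)/2 = 1.39, v̄ = (0.247+0.210)/2 = 0.2285 → q = 0.66×1.39×0.2285 = 0.2096 m³/s
Panel 4-5: Δb = 0.38 m, d̄ = (1.15+0.00)/2 = 0.575, v̄ = (0.210+0.000)/2 = 0.105 → q = 0.38×0.575×0.105 = 0.02294 m³/s
Q = Σ q = 0.6657 m³/s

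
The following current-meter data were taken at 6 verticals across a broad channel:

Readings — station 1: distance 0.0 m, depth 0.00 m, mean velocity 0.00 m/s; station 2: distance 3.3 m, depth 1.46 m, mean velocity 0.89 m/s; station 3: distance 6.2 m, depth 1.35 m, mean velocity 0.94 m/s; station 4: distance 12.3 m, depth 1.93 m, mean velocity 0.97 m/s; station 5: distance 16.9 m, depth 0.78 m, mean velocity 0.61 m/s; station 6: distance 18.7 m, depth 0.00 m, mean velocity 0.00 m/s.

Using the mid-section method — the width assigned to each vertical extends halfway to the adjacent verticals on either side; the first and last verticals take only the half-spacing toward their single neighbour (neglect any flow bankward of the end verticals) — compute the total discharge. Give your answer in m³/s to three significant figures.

w_2 = (6.2 − 0.0)/2 = 3.1 m; q_2 = 0.89 × 1.46 × 3.1 = 4.028 m³/s
w_3 = (12.3 − 3.3)/2 = 4.5 m; q_3 = 0.94 × 1.35 × 4.5 = 5.711 m³/s
w_4 = (16.9 − 6.2)/2 = 5.35 m; q_4 = 0.97 × 1.93 × 5.35 = 10.02 m³/s
w_5 = (18.7 − 12.3)/2 = 3.2 m; q_5 = 0.61 × 0.78 × 3.2 = 1.523 m³/s
Stations 1, 6 contribute zero (depth or velocity is 0).
Q = Σ qᵢ = 21.28 m³/s

21.3 m³/s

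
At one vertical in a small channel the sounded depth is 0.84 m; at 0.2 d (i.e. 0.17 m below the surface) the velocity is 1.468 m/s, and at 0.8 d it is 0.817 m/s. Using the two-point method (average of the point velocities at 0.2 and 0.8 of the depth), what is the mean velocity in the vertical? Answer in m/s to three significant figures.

v̄ = (1.468 + 0.817) / 2 = 1.143 m/s

1.14 m/s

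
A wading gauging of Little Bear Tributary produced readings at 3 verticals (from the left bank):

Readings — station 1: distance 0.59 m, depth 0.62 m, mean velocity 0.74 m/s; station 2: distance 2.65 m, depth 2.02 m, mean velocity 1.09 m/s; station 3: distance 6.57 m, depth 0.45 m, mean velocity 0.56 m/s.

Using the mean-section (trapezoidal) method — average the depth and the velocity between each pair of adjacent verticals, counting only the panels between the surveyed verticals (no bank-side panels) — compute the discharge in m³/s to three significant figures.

Panel 1-2: Δb = 2.06 m, d̄ = (0.62+2.02)/2 = 1.32, v̄ = (0.74+1.09)/2 = 0.915 → q = 2.06×1.32×0.915 = 2.488 m³/s
Panel 2-3: Δb = 3.92 m, d̄ = (2.02+0.45)/2 = 1.235, v̄ = (1.09+0.56)/2 = 0.825 → q = 3.92×1.235×0.825 = 3.994 m³/s
Q = Σ q = 6.482 m³/s

6.48 m³/s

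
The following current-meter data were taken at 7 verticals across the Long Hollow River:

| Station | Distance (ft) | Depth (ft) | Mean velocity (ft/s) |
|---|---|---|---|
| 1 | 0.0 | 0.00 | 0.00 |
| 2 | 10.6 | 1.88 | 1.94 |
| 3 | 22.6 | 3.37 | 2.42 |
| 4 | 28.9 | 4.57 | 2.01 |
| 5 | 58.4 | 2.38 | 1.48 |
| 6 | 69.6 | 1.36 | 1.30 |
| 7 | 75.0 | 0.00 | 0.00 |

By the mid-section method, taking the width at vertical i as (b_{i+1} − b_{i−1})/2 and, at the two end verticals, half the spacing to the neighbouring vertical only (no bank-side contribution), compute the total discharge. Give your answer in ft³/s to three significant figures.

367 ft³/s

w_2 = (22.6 − 0.0)/2 = 11.3 ft; q_2 = 1.94 × 1.88 × 11.3 = 41.21 ft³/s
w_3 = (28.9 − 10.6)/2 = 9.15 ft; q_3 = 2.42 × 3.37 × 9.15 = 74.62 ft³/s
w_4 = (58.4 − 22.6)/2 = 17.9 ft; q_4 = 2.01 × 4.57 × 17.9 = 164.4 ft³/s
w_5 = (69.6 − 28.9)/2 = 20.35 ft; q_5 = 1.48 × 2.38 × 20.35 = 71.68 ft³/s
w_6 = (75.0 − 58.4)/2 = 8.3 ft; q_6 = 1.30 × 1.36 × 8.3 = 14.67 ft³/s
Stations 1, 7 contribute zero (depth or velocity is 0).
Q = Σ qᵢ = 366.6 ft³/s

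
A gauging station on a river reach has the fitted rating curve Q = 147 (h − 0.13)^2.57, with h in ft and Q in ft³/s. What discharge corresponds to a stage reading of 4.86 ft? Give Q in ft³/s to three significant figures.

7970 ft³/s

Q = 147 × (4.86 − 0.13)^2.57 = 147 × 4.73^2.57 = 7975 ft³/s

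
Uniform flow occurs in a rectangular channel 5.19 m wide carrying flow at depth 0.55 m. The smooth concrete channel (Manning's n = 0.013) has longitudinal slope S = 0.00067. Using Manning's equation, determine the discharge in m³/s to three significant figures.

3.36 m³/s

A = b·y = 5.19 × 0.55 = 2.855 m²
P = b + 2y = 5.19 + 2×0.55 = 6.290 m
R = A/P = 2.855/6.290 = 0.4538 m
Q = (1/n)·A·R^(2/3)·S^(1/2) = (1/0.013) × 2.855 × 0.4538^(2/3) × 0.00067^(1/2) = 3.356 m³/s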